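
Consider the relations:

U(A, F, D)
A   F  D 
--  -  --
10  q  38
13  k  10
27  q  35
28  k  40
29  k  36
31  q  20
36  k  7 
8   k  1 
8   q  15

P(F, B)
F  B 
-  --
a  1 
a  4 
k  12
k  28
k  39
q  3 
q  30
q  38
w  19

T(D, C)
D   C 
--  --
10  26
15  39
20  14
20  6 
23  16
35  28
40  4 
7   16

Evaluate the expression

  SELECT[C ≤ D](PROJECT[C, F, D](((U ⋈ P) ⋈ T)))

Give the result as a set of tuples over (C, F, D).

{(14, q, 20), (28, q, 35), (4, k, 40), (6, q, 20)}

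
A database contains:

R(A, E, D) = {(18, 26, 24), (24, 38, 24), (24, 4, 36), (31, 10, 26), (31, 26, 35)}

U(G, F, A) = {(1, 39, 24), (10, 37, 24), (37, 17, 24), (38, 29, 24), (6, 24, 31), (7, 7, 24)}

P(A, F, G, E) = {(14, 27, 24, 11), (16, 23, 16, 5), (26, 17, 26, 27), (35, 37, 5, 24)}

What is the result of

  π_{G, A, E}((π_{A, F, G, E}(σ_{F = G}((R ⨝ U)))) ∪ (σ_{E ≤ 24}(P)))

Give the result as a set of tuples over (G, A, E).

Natural join on A: {(24, 38, 24, 1, 39), (24, 38, 24, 10, 37), (24, 38, 24, 37, 17), (24, 38, 24, 38, 29), (24, 38, 24, 7, 7), (24, 4, 36, 1, 39), (24, 4, 36, 10, 37), (24, 4, 36, 37, 17), (24, 4, 36, 38, 29), (24, 4, 36, 7, 7), (31, 10, 26, 6, 24), (31, 26, 35, 6, 24)}
Selection F = G: {(24, 38, 24, 7, 7), (24, 4, 36, 7, 7)}
Keep only column(s) A, F, G, E: {(24, 7, 7, 38), (24, 7, 7, 4)}
Selection E ≤ 24: {(14, 27, 24, 11), (16, 23, 16, 5), (35, 37, 5, 24)}
Set union of the two operands is {(14, 27, 24, 11), (16, 23, 16, 5), (24, 7, 7, 38), (24, 7, 7, 4), (35, 37, 5, 24)}.
Keep only column(s) G, A, E: {(16, 16, 5), (24, 14, 11), (5, 35, 24), (7, 24, 38), (7, 24, 4)}

{(16, 16, 5), (24, 14, 11), (5, 35, 24), (7, 24, 38), (7, 24, 4)}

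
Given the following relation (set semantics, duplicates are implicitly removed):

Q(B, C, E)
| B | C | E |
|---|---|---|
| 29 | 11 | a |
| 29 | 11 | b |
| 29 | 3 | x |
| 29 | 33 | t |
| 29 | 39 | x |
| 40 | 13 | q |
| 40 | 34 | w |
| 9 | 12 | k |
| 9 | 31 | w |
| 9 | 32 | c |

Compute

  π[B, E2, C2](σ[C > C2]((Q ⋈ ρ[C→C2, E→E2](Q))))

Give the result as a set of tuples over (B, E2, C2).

ρ[C→C2, E→E2]: schema becomes (B, C2, E2); tuples unchanged.
Natural join on B: {(29, 11, a, 11, a), (29, 11, a, 11, b), (29, 11, a, 3, x), (29, 11, a, 33, t), (29, 11, a, 39, x), (29, 11, b, 11, a), (29, 11, b, 11, b), (29, 11, b, 3, x), (29, 11, b, 33, t), (29, 11, b, 39, x), (29, 3, x, 11, a), (29, 3, x, 11, b), (29, 3, x, 3, x), (29, 3, x, 33, t), (29, 3, x, 39, x), (29, 33, t, 11, a), (29, 33, t, 11, b), (29, 33, t, 3, x), (29, 33, t, 33, t), (29, 33, t, 39, x), (29, 39, x, 11, a), (29, 39, x, 11, b), (29, 39, x, 3, x), (29, 39, x, 33, t), (29, 39, x, 39, x), (40, 13, q, 13, q), (40, 13, q, 34, w), (40, 34, w, 13, q), (40, 34, w, 34, w), (9, 12, k, 12, k), (9, 12, k, 31, w), (9, 12, k, 32, c), (9, 31, w, 12, k), (9, 31, w, 31, w), (9, 31, w, 32, c), (9, 32, c, 12, k), (9, 32, c, 31, w), (9, 32, c, 32, c)}
Filtering on C > C2 leaves {(29, 11, a, 3, x), (29, 11, b, 3, x), (29, 33, t, 11, a), (29, 33, t, 11, b), (29, 33, t, 3, x), (29, 39, x, 11, a), (29, 39, x, 11, b), (29, 39, x, 3, x), (29, 39, x, 33, t), (40, 34, w, 13, q), (9, 31, w, 12, k), (9, 32, c, 12, k), (9, 32, c, 31, w)}.
π[B, E2, C2]: project onto (B, E2, C2) (6 duplicate(s) eliminated) → {(29, a, 11), (29, b, 11), (29, t, 33), (29, x, 3), (40, q, 13), (9, k, 12), (9, w, 31)}

{(29, a, 11), (29, b, 11), (29, t, 33), (29, x, 3), (40, q, 13), (9, k, 12), (9, w, 31)}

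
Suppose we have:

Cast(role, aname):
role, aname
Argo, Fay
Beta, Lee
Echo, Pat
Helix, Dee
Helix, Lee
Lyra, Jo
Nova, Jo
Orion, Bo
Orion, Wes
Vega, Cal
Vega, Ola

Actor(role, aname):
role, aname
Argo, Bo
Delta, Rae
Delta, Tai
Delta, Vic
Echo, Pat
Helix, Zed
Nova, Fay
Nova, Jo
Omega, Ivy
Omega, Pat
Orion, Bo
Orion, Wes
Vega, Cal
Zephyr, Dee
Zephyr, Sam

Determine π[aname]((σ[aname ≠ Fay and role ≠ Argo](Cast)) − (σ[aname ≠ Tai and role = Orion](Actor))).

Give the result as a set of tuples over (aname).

Apply σ_{aname ≠ Fay and role ≠ Argo}; surviving tuples: {(Beta, Lee), (Echo, Pat), (Helix, Dee), (Helix, Lee), (Lyra, Jo), (Nova, Jo), (Orion, Bo), (Orion, Wes), (Vega, Cal), (Vega, Ola)}
Apply σ_{aname ≠ Tai and role = Orion}; surviving tuples: {(Orion, Bo), (Orion, Wes)}
Taking the difference: {(Beta, Lee), (Echo, Pat), (Helix, Dee), (Helix, Lee), (Lyra, Jo), (Nova, Jo), (Vega, Cal), (Vega, Ola)}
π[aname]: project onto (aname) (2 duplicate(s) eliminated) → {Cal, Dee, Jo, Lee, Ola, Pat}

{Cal, Dee, Jo, Lee, Ola, Pat}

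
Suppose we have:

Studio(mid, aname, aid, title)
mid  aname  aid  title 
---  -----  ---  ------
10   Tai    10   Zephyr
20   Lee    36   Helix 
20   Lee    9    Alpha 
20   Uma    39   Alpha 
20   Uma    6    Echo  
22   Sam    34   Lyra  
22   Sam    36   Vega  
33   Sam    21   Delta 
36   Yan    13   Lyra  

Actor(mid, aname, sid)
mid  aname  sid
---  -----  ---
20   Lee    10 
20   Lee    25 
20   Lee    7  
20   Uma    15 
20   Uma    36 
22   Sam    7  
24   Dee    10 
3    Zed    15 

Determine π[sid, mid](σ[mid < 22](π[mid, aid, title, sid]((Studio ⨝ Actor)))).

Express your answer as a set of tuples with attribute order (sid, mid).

{(10, 20), (15, 20), (25, 20), (36, 20), (7, 20)}

Studio ⋈ Actor (natural join on mid, aname): {(20, Lee, 36, Helix, 10), (20, Lee, 36, Helix, 25), (20, Lee, 36, Helix, 7), (20, Lee, 9, Alpha, 10), (20, Lee, 9, Alpha, 25), (20, Lee, 9, Alpha, 7), (20, Uma, 39, Alpha, 15), (20, Uma, 39, Alpha, 36), (20, Uma, 6, Echo, 15), (20, Uma, 6, Echo, 36), (22, Sam, 34, Lyra, 7), (22, Sam, 36, Vega, 7)}
π_{mid, aid, title, sid} gives {(20, 36, Helix, 10), (20, 36, Helix, 25), (20, 36, Helix, 7), (20, 39, Alpha, 15), (20, 39, Alpha, 36), (20, 6, Echo, 15), (20, 6, Echo, 36), (20, 9, Alpha, 10), (20, 9, Alpha, 25), (20, 9, Alpha, 7), (22, 34, Lyra, 7), (22, 36, Vega, 7)}.
Filtering on mid < 22 leaves {(20, 36, Helix, 10), (20, 36, Helix, 25), (20, 36, Helix, 7), (20, 39, Alpha, 15), (20, 39, Alpha, 36), (20, 6, Echo, 15), (20, 6, Echo, 36), (20, 9, Alpha, 10), (20, 9, Alpha, 25), (20, 9, Alpha, 7)}.
π_{sid, mid} gives {(10, 20), (15, 20), (25, 20), (36, 20), (7, 20)} (5 duplicate(s) eliminated).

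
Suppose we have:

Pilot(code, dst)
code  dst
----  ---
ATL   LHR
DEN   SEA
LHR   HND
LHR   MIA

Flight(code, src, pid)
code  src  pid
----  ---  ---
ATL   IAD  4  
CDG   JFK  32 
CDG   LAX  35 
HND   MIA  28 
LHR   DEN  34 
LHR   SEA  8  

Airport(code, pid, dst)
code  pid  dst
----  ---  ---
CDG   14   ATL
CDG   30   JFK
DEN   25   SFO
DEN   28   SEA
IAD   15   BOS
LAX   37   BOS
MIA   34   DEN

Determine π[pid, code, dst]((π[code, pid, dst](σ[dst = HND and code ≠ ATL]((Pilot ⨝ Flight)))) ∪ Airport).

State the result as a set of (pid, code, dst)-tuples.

{(14, CDG, ATL), (15, IAD, BOS), (25, DEN, SFO), (28, DEN, SEA), (30, CDG, JFK), (34, LHR, HND), (34, MIA, DEN), (37, LAX, BOS), (8, LHR, HND)}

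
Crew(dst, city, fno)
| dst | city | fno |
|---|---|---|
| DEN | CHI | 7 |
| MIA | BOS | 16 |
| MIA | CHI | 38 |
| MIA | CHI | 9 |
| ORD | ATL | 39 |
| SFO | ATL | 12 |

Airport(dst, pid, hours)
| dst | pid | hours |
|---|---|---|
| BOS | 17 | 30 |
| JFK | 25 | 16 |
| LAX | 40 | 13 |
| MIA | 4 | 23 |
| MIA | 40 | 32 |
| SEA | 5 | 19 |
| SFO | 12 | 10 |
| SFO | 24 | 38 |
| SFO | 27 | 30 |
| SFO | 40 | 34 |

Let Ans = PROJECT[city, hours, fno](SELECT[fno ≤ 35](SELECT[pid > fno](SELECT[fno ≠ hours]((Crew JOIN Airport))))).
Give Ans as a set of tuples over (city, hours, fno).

Joining Crew and Airport on dst yields {(MIA, BOS, 16, 4, 23), (MIA, BOS, 16, 40, 32), (MIA, CHI, 38, 4, 23), (MIA, CHI, 38, 40, 32), (MIA, CHI, 9, 4, 23), (MIA, CHI, 9, 40, 32), (SFO, ATL, 12, 12, 10), (SFO, ATL, 12, 24, 38), (SFO, ATL, 12, 27, 30), (SFO, ATL, 12, 40, 34)}.
Selection fno ≠ hours: {(MIA, BOS, 16, 4, 23), (MIA, BOS, 16, 40, 32), (MIA, CHI, 38, 4, 23), (MIA, CHI, 38, 40, 32), (MIA, CHI, 9, 4, 23), (MIA, CHI, 9, 40, 32), (SFO, ATL, 12, 12, 10), (SFO, ATL, 12, 24, 38), (SFO, ATL, 12, 27, 30), (SFO, ATL, 12, 40, 34)}
Selection pid > fno: {(MIA, BOS, 16, 40, 32), (MIA, CHI, 38, 40, 32), (MIA, CHI, 9, 40, 32), (SFO, ATL, 12, 24, 38), (SFO, ATL, 12, 27, 30), (SFO, ATL, 12, 40, 34)}
Selection fno ≤ 35: {(MIA, BOS, 16, 40, 32), (MIA, CHI, 9, 40, 32), (SFO, ATL, 12, 24, 38), (SFO, ATL, 12, 27, 30), (SFO, ATL, 12, 40, 34)}
π[city, hours, fno]: project onto (city, hours, fno) → {(ATL, 30, 12), (ATL, 34, 12), (ATL, 38, 12), (BOS, 32, 16), (CHI, 32, 9)}

{(ATL, 30, 12), (ATL, 34, 12), (ATL, 38, 12), (BOS, 32, 16), (CHI, 32, 9)}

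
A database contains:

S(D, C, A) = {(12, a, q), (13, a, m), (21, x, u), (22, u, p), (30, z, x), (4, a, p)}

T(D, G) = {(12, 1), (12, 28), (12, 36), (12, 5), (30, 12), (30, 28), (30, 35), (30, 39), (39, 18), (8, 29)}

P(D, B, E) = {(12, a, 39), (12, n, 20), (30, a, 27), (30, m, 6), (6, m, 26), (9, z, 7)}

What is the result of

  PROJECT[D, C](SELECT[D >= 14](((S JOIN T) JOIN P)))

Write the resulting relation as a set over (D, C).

{(30, z)}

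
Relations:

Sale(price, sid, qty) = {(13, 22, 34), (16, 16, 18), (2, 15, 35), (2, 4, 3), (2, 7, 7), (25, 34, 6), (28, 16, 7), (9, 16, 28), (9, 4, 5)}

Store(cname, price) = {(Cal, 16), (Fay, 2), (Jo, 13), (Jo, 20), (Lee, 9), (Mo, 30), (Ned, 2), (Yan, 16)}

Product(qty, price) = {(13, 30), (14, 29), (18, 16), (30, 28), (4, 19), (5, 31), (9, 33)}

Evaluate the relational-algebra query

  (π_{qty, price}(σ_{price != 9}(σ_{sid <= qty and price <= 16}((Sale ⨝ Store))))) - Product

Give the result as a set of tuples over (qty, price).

{(34, 13), (35, 2), (7, 2)}

Natural join on price: {(13, 22, 34, Jo), (16, 16, 18, Cal), (16, 16, 18, Yan), (2, 15, 35, Fay), (2, 15, 35, Ned), (2, 4, 3, Fay), (2, 4, 3, Ned), (2, 7, 7, Fay), (2, 7, 7, Ned), (9, 16, 28, Lee), (9, 4, 5, Lee)}
σ[sid <= qty and price <= 16]: keep tuples satisfying sid <= qty and price <= 16 → {(13, 22, 34, Jo), (16, 16, 18, Cal), (16, 16, 18, Yan), (2, 15, 35, Fay), (2, 15, 35, Ned), (2, 7, 7, Fay), (2, 7, 7, Ned), (9, 16, 28, Lee), (9, 4, 5, Lee)}
σ[price != 9]: keep tuples satisfying price != 9 → {(13, 22, 34, Jo), (16, 16, 18, Cal), (16, 16, 18, Yan), (2, 15, 35, Fay), (2, 15, 35, Ned), (2, 7, 7, Fay), (2, 7, 7, Ned)}
π[qty, price]: project onto (qty, price) (3 duplicate(s) eliminated) → {(18, 16), (34, 13), (35, 2), (7, 2)}
Set difference of the two operands is {(34, 13), (35, 2), (7, 2)}.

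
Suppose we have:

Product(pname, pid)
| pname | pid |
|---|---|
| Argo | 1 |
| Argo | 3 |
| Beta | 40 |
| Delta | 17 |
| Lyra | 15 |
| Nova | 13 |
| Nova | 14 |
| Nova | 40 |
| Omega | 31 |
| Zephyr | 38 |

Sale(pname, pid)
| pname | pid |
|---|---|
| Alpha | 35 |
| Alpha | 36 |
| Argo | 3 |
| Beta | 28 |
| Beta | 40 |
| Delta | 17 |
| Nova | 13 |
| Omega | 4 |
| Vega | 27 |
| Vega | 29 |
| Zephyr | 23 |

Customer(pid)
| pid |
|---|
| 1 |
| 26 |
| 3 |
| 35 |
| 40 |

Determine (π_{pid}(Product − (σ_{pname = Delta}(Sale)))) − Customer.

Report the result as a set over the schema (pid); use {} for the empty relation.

{13, 14, 15, 31, 38}

σ[pname = Delta]: keep tuples satisfying pname = Delta → {(Delta, 17)}
Taking the difference: {(Argo, 1), (Argo, 3), (Beta, 40), (Lyra, 15), (Nova, 13), (Nova, 14), (Nova, 40), (Omega, 31), (Zephyr, 38)}
π_{pid} gives {1, 13, 14, 15, 3, 31, 38, 40} (1 duplicate(s) eliminated).
Taking the difference: {13, 14, 15, 31, 38}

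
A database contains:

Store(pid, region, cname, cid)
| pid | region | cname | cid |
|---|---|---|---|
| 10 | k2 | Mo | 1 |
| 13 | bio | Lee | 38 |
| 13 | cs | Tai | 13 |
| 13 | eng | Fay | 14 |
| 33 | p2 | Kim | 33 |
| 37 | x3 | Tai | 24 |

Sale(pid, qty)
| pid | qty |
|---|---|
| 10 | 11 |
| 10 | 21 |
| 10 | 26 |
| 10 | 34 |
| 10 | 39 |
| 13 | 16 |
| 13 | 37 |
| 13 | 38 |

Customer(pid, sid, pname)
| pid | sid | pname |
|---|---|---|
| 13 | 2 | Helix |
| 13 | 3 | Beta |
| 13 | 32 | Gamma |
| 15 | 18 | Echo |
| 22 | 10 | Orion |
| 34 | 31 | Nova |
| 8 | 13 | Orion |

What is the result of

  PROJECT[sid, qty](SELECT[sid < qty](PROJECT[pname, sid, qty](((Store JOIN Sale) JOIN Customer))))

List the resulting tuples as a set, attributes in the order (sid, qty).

Joining Store and Sale on pid yields {(10, k2, Mo, 1, 11), (10, k2, Mo, 1, 21), (10, k2, Mo, 1, 26), (10, k2, Mo, 1, 34), (10, k2, Mo, 1, 39), (13, bio, Lee, 38, 16), (13, bio, Lee, 38, 37), (13, bio, Lee, 38, 38), (13, cs, Tai, 13, 16), (13, cs, Tai, 13, 37), (13, cs, Tai, 13, 38), (13, eng, Fay, 14, 16), (13, eng, Fay, 14, 37), (13, eng, Fay, 14, 38)}.
Joining (Store JOIN Sale) and Customer on pid yields {(13, bio, Lee, 38, 16, 2, Helix), (13, bio, Lee, 38, 16, 3, Beta), (13, bio, Lee, 38, 16, 32, Gamma), (13, bio, Lee, 38, 37, 2, Helix), (13, bio, Lee, 38, 37, 3, Beta), (13, bio, Lee, 38, 37, 32, Gamma), (13, bio, Lee, 38, 38, 2, Helix), (13, bio, Lee, 38, 38, 3, Beta), (13, bio, Lee, 38, 38, 32, Gamma), (13, cs, Tai, 13, 16, 2, Helix), (13, cs, Tai, 13, 16, 3, Beta), (13, cs, Tai, 13, 16, 32, Gamma), (13, cs, Tai, 13, 37, 2, Helix), (13, cs, Tai, 13, 37, 3, Beta), (13, cs, Tai, 13, 37, 32, Gamma), (13, cs, Tai, 13, 38, 2, Helix), (13, cs, Tai, 13, 38, 3, Beta), (13, cs, Tai, 13, 38, 32, Gamma), (13, eng, Fay, 14, 16, 2, Helix), (13, eng, Fay, 14, 16, 3, Beta), (13, eng, Fay, 14, 16, 32, Gamma), (13, eng, Fay, 14, 37, 2, Helix), (13, eng, Fay, 14, 37, 3, Beta), (13, eng, Fay, 14, 37, 32, Gamma), (13, eng, Fay, 14, 38, 2, Helix), (13, eng, Fay, 14, 38, 3, Beta), (13, eng, Fay, 14, 38, 32, Gamma)}.
Keep only column(s) pname, sid, qty (18 duplicate(s) eliminated): {(Beta, 3, 16), (Beta, 3, 37), (Beta, 3, 38), (Gamma, 32, 16), (Gamma, 32, 37), (Gamma, 32, 38), (Helix, 2, 16), (Helix, 2, 37), (Helix, 2, 38)}
Filtering on sid < qty leaves {(Beta, 3, 16), (Beta, 3, 37), (Beta, 3, 38), (Gamma, 32, 37), (Gamma, 32, 38), (Helix, 2, 16), (Helix, 2, 37), (Helix, 2, 38)}.
Keep only column(s) sid, qty: {(2, 16), (2, 37), (2, 38), (3, 16), (3, 37), (3, 38), (32, 37), (32, 38)}

{(2, 16), (2, 37), (2, 38), (3, 16), (3, 37), (3, 38), (32, 37), (32, 38)}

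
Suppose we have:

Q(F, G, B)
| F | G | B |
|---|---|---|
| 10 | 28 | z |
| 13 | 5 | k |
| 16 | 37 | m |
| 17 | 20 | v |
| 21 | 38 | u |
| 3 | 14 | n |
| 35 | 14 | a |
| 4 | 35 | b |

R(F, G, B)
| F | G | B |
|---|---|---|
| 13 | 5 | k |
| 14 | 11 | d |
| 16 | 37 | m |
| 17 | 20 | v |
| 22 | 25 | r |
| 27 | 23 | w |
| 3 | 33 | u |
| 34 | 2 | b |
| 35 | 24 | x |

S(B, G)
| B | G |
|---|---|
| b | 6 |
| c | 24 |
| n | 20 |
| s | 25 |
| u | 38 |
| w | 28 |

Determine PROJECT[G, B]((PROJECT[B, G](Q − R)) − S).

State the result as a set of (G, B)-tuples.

Taking the difference: {(10, 28, z), (21, 38, u), (3, 14, n), (35, 14, a), (4, 35, b)}
Keep only column(s) B, G: {(a, 14), (b, 35), (n, 14), (u, 38), (z, 28)}
Taking the difference: {(a, 14), (b, 35), (n, 14), (z, 28)}
Keep only column(s) G, B: {(14, a), (14, n), (28, z), (35, b)}

{(14, a), (14, n), (28, z), (35, b)}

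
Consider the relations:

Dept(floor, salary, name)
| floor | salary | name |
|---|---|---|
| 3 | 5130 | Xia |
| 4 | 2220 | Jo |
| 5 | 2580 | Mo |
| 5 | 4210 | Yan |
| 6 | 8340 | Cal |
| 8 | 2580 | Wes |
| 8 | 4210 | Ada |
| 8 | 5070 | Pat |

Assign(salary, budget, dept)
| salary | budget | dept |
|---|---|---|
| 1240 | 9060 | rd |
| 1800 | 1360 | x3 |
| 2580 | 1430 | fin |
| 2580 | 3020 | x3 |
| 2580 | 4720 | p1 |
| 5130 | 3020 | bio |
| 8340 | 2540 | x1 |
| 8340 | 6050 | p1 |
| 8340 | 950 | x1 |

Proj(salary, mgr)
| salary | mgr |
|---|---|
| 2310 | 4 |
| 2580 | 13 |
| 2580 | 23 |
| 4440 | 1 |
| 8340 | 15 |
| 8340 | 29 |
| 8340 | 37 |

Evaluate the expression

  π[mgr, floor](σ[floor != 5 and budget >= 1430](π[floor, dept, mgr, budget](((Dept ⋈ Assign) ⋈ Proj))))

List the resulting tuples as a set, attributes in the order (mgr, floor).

{(13, 8), (15, 6), (23, 8), (29, 6), (37, 6)}

Natural join on salary: {(3, 5130, Xia, 3020, bio), (5, 2580, Mo, 1430, fin), (5, 2580, Mo, 3020, x3), (5, 2580, Mo, 4720, p1), (6, 8340, Cal, 2540, x1), (6, 8340, Cal, 6050, p1), (6, 8340, Cal, 950, x1), (8, 2580, Wes, 1430, fin), (8, 2580, Wes, 3020, x3), (8, 2580, Wes, 4720, p1)}
Natural join on salary: {(5, 2580, Mo, 1430, fin, 13), (5, 2580, Mo, 1430, fin, 23), (5, 2580, Mo, 3020, x3, 13), (5, 2580, Mo, 3020, x3, 23), (5, 2580, Mo, 4720, p1, 13), (5, 2580, Mo, 4720, p1, 23), (6, 8340, Cal, 2540, x1, 15), (6, 8340, Cal, 2540, x1, 29), (6, 8340, Cal, 2540, x1, 37), (6, 8340, Cal, 6050, p1, 15), (6, 8340, Cal, 6050, p1, 29), (6, 8340, Cal, 6050, p1, 37), (6, 8340, Cal, 950, x1, 15), (6, 8340, Cal, 950, x1, 29), (6, 8340, Cal, 950, x1, 37), (8, 2580, Wes, 1430, fin, 13), (8, 2580, Wes, 1430, fin, 23), (8, 2580, Wes, 3020, x3, 13), (8, 2580, Wes, 3020, x3, 23), (8, 2580, Wes, 4720, p1, 13), (8, 2580, Wes, 4720, p1, 23)}
π[floor, dept, mgr, budget]: project onto (floor, dept, mgr, budget) → {(5, fin, 13, 1430), (5, fin, 23, 1430), (5, p1, 13, 4720), (5, p1, 23, 4720), (5, x3, 13, 3020), (5, x3, 23, 3020), (6, p1, 15, 6050), (6, p1, 29, 6050), (6, p1, 37, 6050), (6, x1, 15, 2540), (6, x1, 15, 950), (6, x1, 29, 2540), (6, x1, 29, 950), (6, x1, 37, 2540), (6, x1, 37, 950), (8, fin, 13, 1430), (8, fin, 23, 1430), (8, p1, 13, 4720), (8, p1, 23, 4720), (8, x3, 13, 3020), (8, x3, 23, 3020)}
Apply σ_{floor != 5 and budget >= 1430}; surviving tuples: {(6, p1, 15, 6050), (6, p1, 29, 6050), (6, p1, 37, 6050), (6, x1, 15, 2540), (6, x1, 29, 2540), (6, x1, 37, 2540), (8, fin, 13, 1430), (8, fin, 23, 1430), (8, p1, 13, 4720), (8, p1, 23, 4720), (8, x3, 13, 3020), (8, x3, 23, 3020)}
π[mgr, floor]: project onto (mgr, floor) (7 duplicate(s) eliminated) → {(13, 8), (15, 6), (23, 8), (29, 6), (37, 6)}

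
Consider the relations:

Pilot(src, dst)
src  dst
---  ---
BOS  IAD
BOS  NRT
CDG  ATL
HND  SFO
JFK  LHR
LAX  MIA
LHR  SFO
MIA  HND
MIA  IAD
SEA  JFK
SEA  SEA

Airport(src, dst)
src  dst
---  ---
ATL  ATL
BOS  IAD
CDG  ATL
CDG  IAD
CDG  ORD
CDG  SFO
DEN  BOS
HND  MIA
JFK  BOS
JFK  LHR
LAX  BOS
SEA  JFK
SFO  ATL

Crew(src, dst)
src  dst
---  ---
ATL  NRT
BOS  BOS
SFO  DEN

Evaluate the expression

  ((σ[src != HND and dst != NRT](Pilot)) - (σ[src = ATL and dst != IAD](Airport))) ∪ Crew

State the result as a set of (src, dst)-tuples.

σ[src != HND and dst != NRT]: keep tuples satisfying src != HND and dst != NRT → {(BOS, IAD), (CDG, ATL), (JFK, LHR), (LAX, MIA), (LHR, SFO), (MIA, HND), (MIA, IAD), (SEA, JFK), (SEA, SEA)}
σ[src = ATL and dst != IAD]: keep tuples satisfying src = ATL and dst != IAD → {(ATL, ATL)}
Difference: {(BOS, IAD), (CDG, ATL), (JFK, LHR), (LAX, MIA), (LHR, SFO), (MIA, HND), (MIA, IAD), (SEA, JFK), (SEA, SEA)} with {(ATL, ATL)} → {(BOS, IAD), (CDG, ATL), (JFK, LHR), (LAX, MIA), (LHR, SFO), (MIA, HND), (MIA, IAD), (SEA, JFK), (SEA, SEA)}
Union: {(BOS, IAD), (CDG, ATL), (JFK, LHR), (LAX, MIA), (LHR, SFO), (MIA, HND), (MIA, IAD), (SEA, JFK), (SEA, SEA)} with {(ATL, NRT), (BOS, BOS), (SFO, DEN)} → {(ATL, NRT), (BOS, BOS), (BOS, IAD), (CDG, ATL), (JFK, LHR), (LAX, MIA), (LHR, SFO), (MIA, HND), (MIA, IAD), (SEA, JFK), (SEA, SEA), (SFO, DEN)}

{(ATL, NRT), (BOS, BOS), (BOS, IAD), (CDG, ATL), (JFK, LHR), (LAX, MIA), (LHR, SFO), (MIA, HND), (MIA, IAD), (SEA, JFK), (SEA, SEA), (SFO, DEN)}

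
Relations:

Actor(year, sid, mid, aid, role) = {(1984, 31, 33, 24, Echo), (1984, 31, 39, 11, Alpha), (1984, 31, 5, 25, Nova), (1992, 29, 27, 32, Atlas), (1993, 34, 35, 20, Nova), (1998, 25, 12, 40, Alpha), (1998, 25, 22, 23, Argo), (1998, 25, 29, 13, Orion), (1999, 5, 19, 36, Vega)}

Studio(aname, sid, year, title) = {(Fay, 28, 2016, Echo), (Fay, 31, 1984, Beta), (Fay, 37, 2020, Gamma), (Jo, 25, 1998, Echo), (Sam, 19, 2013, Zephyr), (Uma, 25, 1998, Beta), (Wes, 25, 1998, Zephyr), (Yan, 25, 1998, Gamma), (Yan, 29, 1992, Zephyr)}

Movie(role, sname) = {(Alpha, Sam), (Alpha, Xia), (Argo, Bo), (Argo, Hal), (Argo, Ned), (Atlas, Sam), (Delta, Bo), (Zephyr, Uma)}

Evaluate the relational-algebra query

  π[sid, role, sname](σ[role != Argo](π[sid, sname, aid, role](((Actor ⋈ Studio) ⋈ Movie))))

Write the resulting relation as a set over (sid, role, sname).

{(25, Alpha, Sam), (25, Alpha, Xia), (29, Atlas, Sam), (31, Alpha, Sam), (31, Alpha, Xia)}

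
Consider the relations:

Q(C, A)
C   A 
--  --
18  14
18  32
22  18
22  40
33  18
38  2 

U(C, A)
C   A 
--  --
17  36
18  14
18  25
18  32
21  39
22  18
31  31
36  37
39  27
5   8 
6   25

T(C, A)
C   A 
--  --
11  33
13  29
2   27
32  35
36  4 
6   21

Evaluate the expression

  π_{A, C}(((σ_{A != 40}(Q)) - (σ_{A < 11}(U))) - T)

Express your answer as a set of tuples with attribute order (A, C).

Filtering on A != 40 leaves {(18, 14), (18, 32), (22, 18), (33, 18), (38, 2)}.
Filtering on A < 11 leaves {(5, 8)}.
Set difference of the two operands is {(18, 14), (18, 32), (22, 18), (33, 18), (38, 2)}.
Set difference of the two operands is {(18, 14), (18, 32), (22, 18), (33, 18), (38, 2)}.
Keep only column(s) A, C: {(14, 18), (18, 22), (18, 33), (2, 38), (32, 18)}

{(14, 18), (18, 22), (18, 33), (2, 38), (32, 18)}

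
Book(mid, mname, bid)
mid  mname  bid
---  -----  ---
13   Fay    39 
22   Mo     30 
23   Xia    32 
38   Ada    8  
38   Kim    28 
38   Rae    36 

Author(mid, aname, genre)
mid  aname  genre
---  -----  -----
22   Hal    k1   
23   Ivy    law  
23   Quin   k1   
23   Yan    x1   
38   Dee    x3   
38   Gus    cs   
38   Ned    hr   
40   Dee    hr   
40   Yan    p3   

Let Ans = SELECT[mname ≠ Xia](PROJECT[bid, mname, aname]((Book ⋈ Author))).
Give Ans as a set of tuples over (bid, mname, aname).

Joining Book and Author on mid yields {(22, Mo, 30, Hal, k1), (23, Xia, 32, Ivy, law), (23, Xia, 32, Quin, k1), (23, Xia, 32, Yan, x1), (38, Ada, 8, Dee, x3), (38, Ada, 8, Gus, cs), (38, Ada, 8, Ned, hr), (38, Kim, 28, Dee, x3), (38, Kim, 28, Gus, cs), (38, Kim, 28, Ned, hr), (38, Rae, 36, Dee, x3), (38, Rae, 36, Gus, cs), (38, Rae, 36, Ned, hr)}.
Keep only column(s) bid, mname, aname: {(28, Kim, Dee), (28, Kim, Gus), (28, Kim, Ned), (30, Mo, Hal), (32, Xia, Ivy), (32, Xia, Quin), (32, Xia, Yan), (36, Rae, Dee), (36, Rae, Gus), (36, Rae, Ned), (8, Ada, Dee), (8, Ada, Gus), (8, Ada, Ned)}
Filtering on mname ≠ Xia leaves {(28, Kim, Dee), (28, Kim, Gus), (28, Kim, Ned), (30, Mo, Hal), (36, Rae, Dee), (36, Rae, Gus), (36, Rae, Ned), (8, Ada, Dee), (8, Ada, Gus), (8, Ada, Ned)}.

{(28, Kim, Dee), (28, Kim, Gus), (28, Kim, Ned), (30, Mo, Hal), (36, Rae, Dee), (36, Rae, Gus), (36, Rae, Ned), (8, Ada, Dee), (8, Ada, Gus), (8, Ada, Ned)}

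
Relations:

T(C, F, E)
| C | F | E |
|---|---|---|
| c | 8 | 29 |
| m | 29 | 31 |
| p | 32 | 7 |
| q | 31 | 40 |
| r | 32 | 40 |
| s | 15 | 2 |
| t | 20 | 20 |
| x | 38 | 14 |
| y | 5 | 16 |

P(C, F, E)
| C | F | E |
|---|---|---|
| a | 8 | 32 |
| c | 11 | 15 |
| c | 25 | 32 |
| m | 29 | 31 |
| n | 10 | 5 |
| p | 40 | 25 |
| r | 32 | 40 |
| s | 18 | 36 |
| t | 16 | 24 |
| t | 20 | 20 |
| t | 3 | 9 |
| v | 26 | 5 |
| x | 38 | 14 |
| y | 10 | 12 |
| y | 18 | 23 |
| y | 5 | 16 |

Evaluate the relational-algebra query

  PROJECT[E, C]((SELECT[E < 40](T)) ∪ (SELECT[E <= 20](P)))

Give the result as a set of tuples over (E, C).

{(12, y), (14, x), (15, c), (16, y), (2, s), (20, t), (29, c), (31, m), (5, n), (5, v), (7, p), (9, t)}

Filtering on E < 40 leaves {(c, 8, 29), (m, 29, 31), (p, 32, 7), (s, 15, 2), (t, 20, 20), (x, 38, 14), (y, 5, 16)}.
Filtering on E <= 20 leaves {(c, 11, 15), (n, 10, 5), (t, 20, 20), (t, 3, 9), (v, 26, 5), (x, 38, 14), (y, 10, 12), (y, 5, 16)}.
Union: {(c, 8, 29), (m, 29, 31), (p, 32, 7), (s, 15, 2), (t, 20, 20), (x, 38, 14), (y, 5, 16)} with {(c, 11, 15), (n, 10, 5), (t, 20, 20), (t, 3, 9), (v, 26, 5), (x, 38, 14), (y, 10, 12), (y, 5, 16)} → {(c, 11, 15), (c, 8, 29), (m, 29, 31), (n, 10, 5), (p, 32, 7), (s, 15, 2), (t, 20, 20), (t, 3, 9), (v, 26, 5), (x, 38, 14), (y, 10, 12), (y, 5, 16)}
Projecting to E, C: {(12, y), (14, x), (15, c), (16, y), (2, s), (20, t), (29, c), (31, m), (5, n), (5, v), (7, p), (9, t)}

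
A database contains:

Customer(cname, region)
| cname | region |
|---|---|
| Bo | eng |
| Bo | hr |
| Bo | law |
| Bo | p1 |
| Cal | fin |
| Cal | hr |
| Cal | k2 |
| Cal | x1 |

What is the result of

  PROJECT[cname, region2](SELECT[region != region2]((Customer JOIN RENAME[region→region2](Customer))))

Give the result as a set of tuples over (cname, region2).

{(Bo, eng), (Bo, hr), (Bo, law), (Bo, p1), (Cal, fin), (Cal, hr), (Cal, k2), (Cal, x1)}

ρ[region→region2]: schema becomes (cname, region2); tuples unchanged.
Customer ⋈ RENAME[region→region2](Customer) (natural join on cname): {(Bo, eng, eng), (Bo, eng, hr), (Bo, eng, law), (Bo, eng, p1), (Bo, hr, eng), (Bo, hr, hr), (Bo, hr, law), (Bo, hr, p1), (Bo, law, eng), (Bo, law, hr), (Bo, law, law), (Bo, law, p1), (Bo, p1, eng), (Bo, p1, hr), (Bo, p1, law), (Bo, p1, p1), (Cal, fin, fin), (Cal, fin, hr), (Cal, fin, k2), (Cal, fin, x1), (Cal, hr, fin), (Cal, hr, hr), (Cal, hr, k2), (Cal, hr, x1), (Cal, k2, fin), (Cal, k2, hr), (Cal, k2, k2), (Cal, k2, x1), (Cal, x1, fin), (Cal, x1, hr), (Cal, x1, k2), (Cal, x1, x1)}
Apply σ_{region != region2}; surviving tuples: {(Bo, eng, hr), (Bo, eng, law), (Bo, eng, p1), (Bo, hr, eng), (Bo, hr, law), (Bo, hr, p1), (Bo, law, eng), (Bo, law, hr), (Bo, law, p1), (Bo, p1, eng), (Bo, p1, hr), (Bo, p1, law), (Cal, fin, hr), (Cal, fin, k2), (Cal, fin, x1), (Cal, hr, fin), (Cal, hr, k2), (Cal, hr, x1), (Cal, k2, fin), (Cal, k2, hr), (Cal, k2, x1), (Cal, x1, fin), (Cal, x1, hr), (Cal, x1, k2)}
π_{cname, region2} gives {(Bo, eng), (Bo, hr), (Bo, law), (Bo, p1), (Cal, fin), (Cal, hr), (Cal, k2), (Cal, x1)} (16 duplicate(s) eliminated).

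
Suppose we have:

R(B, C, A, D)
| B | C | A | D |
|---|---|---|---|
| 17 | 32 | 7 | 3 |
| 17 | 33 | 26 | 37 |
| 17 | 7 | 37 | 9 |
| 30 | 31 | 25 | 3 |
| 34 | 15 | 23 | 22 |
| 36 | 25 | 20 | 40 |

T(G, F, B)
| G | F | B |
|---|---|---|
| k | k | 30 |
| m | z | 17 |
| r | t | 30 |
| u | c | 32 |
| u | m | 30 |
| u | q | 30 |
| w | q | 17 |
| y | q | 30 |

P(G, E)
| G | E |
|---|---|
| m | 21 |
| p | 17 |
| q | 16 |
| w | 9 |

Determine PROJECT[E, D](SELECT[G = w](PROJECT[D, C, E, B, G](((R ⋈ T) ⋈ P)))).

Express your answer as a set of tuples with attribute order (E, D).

{(9, 3), (9, 37), (9, 9)}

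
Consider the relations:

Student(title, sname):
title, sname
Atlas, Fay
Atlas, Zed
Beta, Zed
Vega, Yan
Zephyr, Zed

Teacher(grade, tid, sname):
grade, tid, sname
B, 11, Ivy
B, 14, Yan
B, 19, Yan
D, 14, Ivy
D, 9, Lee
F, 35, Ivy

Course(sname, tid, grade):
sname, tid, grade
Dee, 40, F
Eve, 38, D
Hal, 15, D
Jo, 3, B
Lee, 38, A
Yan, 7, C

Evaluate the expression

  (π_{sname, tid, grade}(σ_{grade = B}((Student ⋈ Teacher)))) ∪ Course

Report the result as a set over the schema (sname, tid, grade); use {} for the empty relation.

{(Dee, 40, F), (Eve, 38, D), (Hal, 15, D), (Jo, 3, B), (Lee, 38, A), (Yan, 14, B), (Yan, 19, B), (Yan, 7, C)}

Joining Student and Teacher on sname yields {(Vega, Yan, B, 14), (Vega, Yan, B, 19)}.
σ[grade = B]: keep tuples satisfying grade = B → {(Vega, Yan, B, 14), (Vega, Yan, B, 19)}
π[sname, tid, grade]: project onto (sname, tid, grade) → {(Yan, 14, B), (Yan, 19, B)}
Taking the union: {(Dee, 40, F), (Eve, 38, D), (Hal, 15, D), (Jo, 3, B), (Lee, 38, A), (Yan, 14, B), (Yan, 19, B), (Yan, 7, C)}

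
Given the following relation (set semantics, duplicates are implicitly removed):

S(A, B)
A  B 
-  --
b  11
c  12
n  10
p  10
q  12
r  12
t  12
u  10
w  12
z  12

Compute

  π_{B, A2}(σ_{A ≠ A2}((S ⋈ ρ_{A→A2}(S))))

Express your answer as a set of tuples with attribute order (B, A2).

ρ[A→A2]: schema becomes (A2, B); tuples unchanged.
Natural join on B: {(b, 11, b), (c, 12, c), (c, 12, q), (c, 12, r), (c, 12, t), (c, 12, w), (c, 12, z), (n, 10, n), (n, 10, p), (n, 10, u), (p, 10, n), (p, 10, p), (p, 10, u), (q, 12, c), (q, 12, q), (q, 12, r), (q, 12, t), (q, 12, w), (q, 12, z), (r, 12, c), (r, 12, q), (r, 12, r), (r, 12, t), (r, 12, w), (r, 12, z), (t, 12, c), (t, 12, q), (t, 12, r), (t, 12, t), (t, 12, w), (t, 12, z), (u, 10, n), (u, 10, p), (u, 10, u), (w, 12, c), (w, 12, q), (w, 12, r), (w, 12, t), (w, 12, w), (w, 12, z), (z, 12, c), (z, 12, q), (z, 12, r), (z, 12, t), (z, 12, w), (z, 12, z)}
σ[A ≠ A2]: keep tuples satisfying A ≠ A2 → {(c, 12, q), (c, 12, r), (c, 12, t), (c, 12, w), (c, 12, z), (n, 10, p), (n, 10, u), (p, 10, n), (p, 10, u), (q, 12, c), (q, 12, r), (q, 12, t), (q, 12, w), (q, 12, z), (r, 12, c), (r, 12, q), (r, 12, t), (r, 12, w), (r, 12, z), (t, 12, c), (t, 12, q), (t, 12, r), (t, 12, w), (t, 12, z), (u, 10, n), (u, 10, p), (w, 12, c), (w, 12, q), (w, 12, r), (w, 12, t), (w, 12, z), (z, 12, c), (z, 12, q), (z, 12, r), (z, 12, t), (z, 12, w)}
Projecting to B, A2 (27 duplicate(s) eliminated): {(10, n), (10, p), (10, u), (12, c), (12, q), (12, r), (12, t), (12, w), (12, z)}

{(10, n), (10, p), (10, u), (12, c), (12, q), (12, r), (12, t), (12, w), (12, z)}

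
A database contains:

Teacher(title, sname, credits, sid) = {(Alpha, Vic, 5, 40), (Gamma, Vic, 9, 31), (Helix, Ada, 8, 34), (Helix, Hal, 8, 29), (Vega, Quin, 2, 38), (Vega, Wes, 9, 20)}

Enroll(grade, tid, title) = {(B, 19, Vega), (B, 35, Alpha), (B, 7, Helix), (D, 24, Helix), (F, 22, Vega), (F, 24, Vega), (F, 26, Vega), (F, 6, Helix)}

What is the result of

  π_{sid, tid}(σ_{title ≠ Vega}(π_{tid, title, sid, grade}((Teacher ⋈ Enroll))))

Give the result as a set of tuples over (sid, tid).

Teacher ⋈ Enroll (natural join on title): {(Alpha, Vic, 5, 40, B, 35), (Helix, Ada, 8, 34, B, 7), (Helix, Ada, 8, 34, D, 24), (Helix, Ada, 8, 34, F, 6), (Helix, Hal, 8, 29, B, 7), (Helix, Hal, 8, 29, D, 24), (Helix, Hal, 8, 29, F, 6), (Vega, Quin, 2, 38, B, 19), (Vega, Quin, 2, 38, F, 22), (Vega, Quin, 2, 38, F, 24), (Vega, Quin, 2, 38, F, 26), (Vega, Wes, 9, 20, B, 19), (Vega, Wes, 9, 20, F, 22), (Vega, Wes, 9, 20, F, 24), (Vega, Wes, 9, 20, F, 26)}
π_{tid, title, sid, grade} gives {(19, Vega, 20, B), (19, Vega, 38, B), (22, Vega, 20, F), (22, Vega, 38, F), (24, Helix, 29, D), (24, Helix, 34, D), (24, Vega, 20, F), (24, Vega, 38, F), (26, Vega, 20, F), (26, Vega, 38, F), (35, Alpha, 40, B), (6, Helix, 29, F), (6, Helix, 34, F), (7, Helix, 29, B), (7, Helix, 34, B)}.
Selection title ≠ Vega: {(24, Helix, 29, D), (24, Helix, 34, D), (35, Alpha, 40, B), (6, Helix, 29, F), (6, Helix, 34, F), (7, Helix, 29, B), (7, Helix, 34, B)}
π_{sid, tid} gives {(29, 24), (29, 6), (29, 7), (34, 24), (34, 6), (34, 7), (40, 35)}.

{(29, 24), (29, 6), (29, 7), (34, 24), (34, 6), (34, 7), (40, 35)}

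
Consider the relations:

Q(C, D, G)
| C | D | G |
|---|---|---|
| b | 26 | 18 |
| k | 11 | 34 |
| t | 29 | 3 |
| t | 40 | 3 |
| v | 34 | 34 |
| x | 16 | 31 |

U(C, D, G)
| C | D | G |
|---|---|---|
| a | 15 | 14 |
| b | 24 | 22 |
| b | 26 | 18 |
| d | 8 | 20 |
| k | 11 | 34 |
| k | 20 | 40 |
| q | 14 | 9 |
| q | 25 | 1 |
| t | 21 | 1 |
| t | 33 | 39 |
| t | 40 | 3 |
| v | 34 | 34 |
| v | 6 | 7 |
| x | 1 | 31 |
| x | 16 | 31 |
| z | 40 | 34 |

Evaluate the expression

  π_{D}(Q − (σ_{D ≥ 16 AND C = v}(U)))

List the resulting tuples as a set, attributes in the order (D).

{11, 16, 26, 29, 40}

σ[D ≥ 16 AND C = v]: keep tuples satisfying D ≥ 16 AND C = v → {(v, 34, 34)}
Taking the difference: {(b, 26, 18), (k, 11, 34), (t, 29, 3), (t, 40, 3), (x, 16, 31)}
Keep only column(s) D: {11, 16, 26, 29, 40}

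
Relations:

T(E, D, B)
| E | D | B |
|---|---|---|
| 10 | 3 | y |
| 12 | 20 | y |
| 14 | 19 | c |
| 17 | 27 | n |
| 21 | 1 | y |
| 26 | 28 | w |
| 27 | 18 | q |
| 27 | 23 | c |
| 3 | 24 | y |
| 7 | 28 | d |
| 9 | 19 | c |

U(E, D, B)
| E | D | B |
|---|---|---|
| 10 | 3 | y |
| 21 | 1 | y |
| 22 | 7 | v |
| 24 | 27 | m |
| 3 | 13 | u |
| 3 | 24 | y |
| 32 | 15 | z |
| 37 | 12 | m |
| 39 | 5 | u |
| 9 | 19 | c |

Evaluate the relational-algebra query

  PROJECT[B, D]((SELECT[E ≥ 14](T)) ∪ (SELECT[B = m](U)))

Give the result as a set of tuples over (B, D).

σ[E ≥ 14]: keep tuples satisfying E ≥ 14 → {(14, 19, c), (17, 27, n), (21, 1, y), (26, 28, w), (27, 18, q), (27, 23, c)}
σ[B = m]: keep tuples satisfying B = m → {(24, 27, m), (37, 12, m)}
Set union of the two operands is {(14, 19, c), (17, 27, n), (21, 1, y), (24, 27, m), (26, 28, w), (27, 18, q), (27, 23, c), (37, 12, m)}.
π_{B, D} gives {(c, 19), (c, 23), (m, 12), (m, 27), (n, 27), (q, 18), (w, 28), (y, 1)}.

{(c, 19), (c, 23), (m, 12), (m, 27), (n, 27), (q, 18), (w, 28), (y, 1)}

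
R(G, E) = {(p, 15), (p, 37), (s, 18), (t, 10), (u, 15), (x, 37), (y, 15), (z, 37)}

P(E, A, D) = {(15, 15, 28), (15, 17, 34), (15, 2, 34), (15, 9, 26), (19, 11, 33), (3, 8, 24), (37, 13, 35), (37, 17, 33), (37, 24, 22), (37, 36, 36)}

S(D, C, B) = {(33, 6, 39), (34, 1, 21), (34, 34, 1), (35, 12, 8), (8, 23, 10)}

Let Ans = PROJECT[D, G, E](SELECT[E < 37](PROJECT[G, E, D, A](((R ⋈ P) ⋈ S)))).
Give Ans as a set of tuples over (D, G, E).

Natural join on E: {(p, 15, 15, 28), (p, 15, 17, 34), (p, 15, 2, 34), (p, 15, 9, 26), (p, 37, 13, 35), (p, 37, 17, 33), (p, 37, 24, 22), (p, 37, 36, 36), (u, 15, 15, 28), (u, 15, 17, 34), (u, 15, 2, 34), (u, 15, 9, 26), (x, 37, 13, 35), (x, 37, 17, 33), (x, 37, 24, 22), (x, 37, 36, 36), (y, 15, 15, 28), (y, 15, 17, 34), (y, 15, 2, 34), (y, 15, 9, 26), (z, 37, 13, 35), (z, 37, 17, 33), (z, 37, 24, 22), (z, 37, 36, 36)}
Natural join on D: {(p, 15, 17, 34, 1, 21), (p, 15, 17, 34, 34, 1), (p, 15, 2, 34, 1, 21), (p, 15, 2, 34, 34, 1), (p, 37, 13, 35, 12, 8), (p, 37, 17, 33, 6, 39), (u, 15, 17, 34, 1, 21), (u, 15, 17, 34, 34, 1), (u, 15, 2, 34, 1, 21), (u, 15, 2, 34, 34, 1), (x, 37, 13, 35, 12, 8), (x, 37, 17, 33, 6, 39), (y, 15, 17, 34, 1, 21), (y, 15, 17, 34, 34, 1), (y, 15, 2, 34, 1, 21), (y, 15, 2, 34, 34, 1), (z, 37, 13, 35, 12, 8), (z, 37, 17, 33, 6, 39)}
π[G, E, D, A]: project onto (G, E, D, A) (6 duplicate(s) eliminated) → {(p, 15, 34, 17), (p, 15, 34, 2), (p, 37, 33, 17), (p, 37, 35, 13), (u, 15, 34, 17), (u, 15, 34, 2), (x, 37, 33, 17), (x, 37, 35, 13), (y, 15, 34, 17), (y, 15, 34, 2), (z, 37, 33, 17), (z, 37, 35, 13)}
Selection E < 37: {(p, 15, 34, 17), (p, 15, 34, 2), (u, 15, 34, 17), (u, 15, 34, 2), (y, 15, 34, 17), (y, 15, 34, 2)}
π[D, G, E]: project onto (D, G, E) (3 duplicate(s) eliminated) → {(34, p, 15), (34, u, 15), (34, y, 15)}

{(34, p, 15), (34, u, 15), (34, y, 15)}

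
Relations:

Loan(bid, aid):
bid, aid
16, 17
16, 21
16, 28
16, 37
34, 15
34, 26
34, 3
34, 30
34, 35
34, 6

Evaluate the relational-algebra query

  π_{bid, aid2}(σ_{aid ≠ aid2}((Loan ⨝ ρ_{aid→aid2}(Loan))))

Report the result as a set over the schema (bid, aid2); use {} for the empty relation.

ρ[aid→aid2]: schema becomes (bid, aid2); tuples unchanged.
Joining Loan and ρ_{aid→aid2}(Loan) on bid yields {(16, 17, 17), (16, 17, 21), (16, 17, 28), (16, 17, 37), (16, 21, 17), (16, 21, 21), (16, 21, 28), (16, 21, 37), (16, 28, 17), (16, 28, 21), (16, 28, 28), (16, 28, 37), (16, 37, 17), (16, 37, 21), (16, 37, 28), (16, 37, 37), (34, 15, 15), (34, 15, 26), (34, 15, 3), (34, 15, 30), (34, 15, 35), (34, 15, 6), (34, 26, 15), (34, 26, 26), (34, 26, 3), (34, 26, 30), (34, 26, 35), (34, 26, 6), (34, 3, 15), (34, 3, 26), (34, 3, 3), (34, 3, 30), (34, 3, 35), (34, 3, 6), (34, 30, 15), (34, 30, 26), (34, 30, 3), (34, 30, 30), (34, 30, 35), (34, 30, 6), (34, 35, 15), (34, 35, 26), (34, 35, 3), (34, 35, 30), (34, 35, 35), (34, 35, 6), (34, 6, 15), (34, 6, 26), (34, 6, 3), (34, 6, 30), (34, 6, 35), (34, 6, 6)}.
Filtering on aid ≠ aid2 leaves {(16, 17, 21), (16, 17, 28), (16, 17, 37), (16, 21, 17), (16, 21, 28), (16, 21, 37), (16, 28, 17), (16, 28, 21), (16, 28, 37), (16, 37, 17), (16, 37, 21), (16, 37, 28), (34, 15, 26), (34, 15, 3), (34, 15, 30), (34, 15, 35), (34, 15, 6), (34, 26, 15), (34, 26, 3), (34, 26, 30), (34, 26, 35), (34, 26, 6), (34, 3, 15), (34, 3, 26), (34, 3, 30), (34, 3, 35), (34, 3, 6), (34, 30, 15), (34, 30, 26), (34, 30, 3), (34, 30, 35), (34, 30, 6), (34, 35, 15), (34, 35, 26), (34, 35, 3), (34, 35, 30), (34, 35, 6), (34, 6, 15), (34, 6, 26), (34, 6, 3), (34, 6, 30), (34, 6, 35)}.
Projecting to bid, aid2 (32 duplicate(s) eliminated): {(16, 17), (16, 21), (16, 28), (16, 37), (34, 15), (34, 26), (34, 3), (34, 30), (34, 35), (34, 6)}

{(16, 17), (16, 21), (16, 28), (16, 37), (34, 15), (34, 26), (34, 3), (34, 30), (34, 35), (34, 6)}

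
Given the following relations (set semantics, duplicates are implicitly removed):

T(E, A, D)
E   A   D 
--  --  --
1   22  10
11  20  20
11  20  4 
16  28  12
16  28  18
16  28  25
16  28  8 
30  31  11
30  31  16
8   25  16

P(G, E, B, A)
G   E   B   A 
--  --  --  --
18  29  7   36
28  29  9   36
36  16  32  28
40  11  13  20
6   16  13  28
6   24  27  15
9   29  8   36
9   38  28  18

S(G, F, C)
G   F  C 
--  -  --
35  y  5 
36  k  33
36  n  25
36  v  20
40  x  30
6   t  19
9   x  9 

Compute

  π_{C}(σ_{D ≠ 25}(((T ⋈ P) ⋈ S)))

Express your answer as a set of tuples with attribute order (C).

Joining T and P on E, A yields {(11, 20, 20, 40, 13), (11, 20, 4, 40, 13), (16, 28, 12, 36, 32), (16, 28, 12, 6, 13), (16, 28, 18, 36, 32), (16, 28, 18, 6, 13), (16, 28, 25, 36, 32), (16, 28, 25, 6, 13), (16, 28, 8, 36, 32), (16, 28, 8, 6, 13)}.
Joining (T ⋈ P) and S on G yields {(11, 20, 20, 40, 13, x, 30), (11, 20, 4, 40, 13, x, 30), (16, 28, 12, 36, 32, k, 33), (16, 28, 12, 36, 32, n, 25), (16, 28, 12, 36, 32, v, 20), (16, 28, 12, 6, 13, t, 19), (16, 28, 18, 36, 32, k, 33), (16, 28, 18, 36, 32, n, 25), (16, 28, 18, 36, 32, v, 20), (16, 28, 18, 6, 13, t, 19), (16, 28, 25, 36, 32, k, 33), (16, 28, 25, 36, 32, n, 25), (16, 28, 25, 36, 32, v, 20), (16, 28, 25, 6, 13, t, 19), (16, 28, 8, 36, 32, k, 33), (16, 28, 8, 36, 32, n, 25), (16, 28, 8, 36, 32, v, 20), (16, 28, 8, 6, 13, t, 19)}.
Apply σ_{D ≠ 25}; surviving tuples: {(11, 20, 20, 40, 13, x, 30), (11, 20, 4, 40, 13, x, 30), (16, 28, 12, 36, 32, k, 33), (16, 28, 12, 36, 32, n, 25), (16, 28, 12, 36, 32, v, 20), (16, 28, 12, 6, 13, t, 19), (16, 28, 18, 36, 32, k, 33), (16, 28, 18, 36, 32, n, 25), (16, 28, 18, 36, 32, v, 20), (16, 28, 18, 6, 13, t, 19), (16, 28, 8, 36, 32, k, 33), (16, 28, 8, 36, 32, n, 25), (16, 28, 8, 36, 32, v, 20), (16, 28, 8, 6, 13, t, 19)}
π[C]: project onto (C) (9 duplicate(s) eliminated) → {19, 20, 25, 30, 33}

{19, 20, 25, 30, 33}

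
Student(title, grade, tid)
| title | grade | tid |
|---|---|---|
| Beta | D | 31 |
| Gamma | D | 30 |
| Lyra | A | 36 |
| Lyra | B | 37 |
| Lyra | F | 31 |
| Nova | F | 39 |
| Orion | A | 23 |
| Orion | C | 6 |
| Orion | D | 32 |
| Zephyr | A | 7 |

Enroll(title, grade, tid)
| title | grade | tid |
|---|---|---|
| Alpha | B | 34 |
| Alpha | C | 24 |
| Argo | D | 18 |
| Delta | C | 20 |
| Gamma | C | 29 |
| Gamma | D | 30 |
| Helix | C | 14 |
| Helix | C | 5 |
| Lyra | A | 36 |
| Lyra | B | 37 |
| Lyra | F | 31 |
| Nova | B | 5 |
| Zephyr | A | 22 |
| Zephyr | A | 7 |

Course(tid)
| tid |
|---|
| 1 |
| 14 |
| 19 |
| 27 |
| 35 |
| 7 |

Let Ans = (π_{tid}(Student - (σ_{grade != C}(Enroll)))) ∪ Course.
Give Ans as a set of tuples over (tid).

Filtering on grade != C leaves {(Alpha, B, 34), (Argo, D, 18), (Gamma, D, 30), (Lyra, A, 36), (Lyra, B, 37), (Lyra, F, 31), (Nova, B, 5), (Zephyr, A, 22), (Zephyr, A, 7)}.
Set difference of the two operands is {(Beta, D, 31), (Nova, F, 39), (Orion, A, 23), (Orion, C, 6), (Orion, D, 32)}.
π_{tid} gives {23, 31, 32, 39, 6}.
Set union of the two operands is {1, 14, 19, 23, 27, 31, 32, 35, 39, 6, 7}.

{1, 14, 19, 23, 27, 31, 32, 35, 39, 6, 7}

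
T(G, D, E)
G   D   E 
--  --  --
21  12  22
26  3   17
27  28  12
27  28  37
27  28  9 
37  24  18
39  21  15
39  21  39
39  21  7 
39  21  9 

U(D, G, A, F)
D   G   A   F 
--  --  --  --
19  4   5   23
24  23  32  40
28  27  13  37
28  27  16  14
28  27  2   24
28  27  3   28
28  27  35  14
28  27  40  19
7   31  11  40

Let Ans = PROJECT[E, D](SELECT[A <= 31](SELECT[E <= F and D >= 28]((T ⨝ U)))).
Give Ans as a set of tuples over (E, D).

Natural join on G, D: {(27, 28, 12, 13, 37), (27, 28, 12, 16, 14), (27, 28, 12, 2, 24), (27, 28, 12, 3, 28), (27, 28, 12, 35, 14), (27, 28, 12, 40, 19), (27, 28, 37, 13, 37), (27, 28, 37, 16, 14), (27, 28, 37, 2, 24), (27, 28, 37, 3, 28), (27, 28, 37, 35, 14), (27, 28, 37, 40, 19), (27, 28, 9, 13, 37), (27, 28, 9, 16, 14), (27, 28, 9, 2, 24), (27, 28, 9, 3, 28), (27, 28, 9, 35, 14), (27, 28, 9, 40, 19)}
Apply σ_{E <= F and D >= 28}; surviving tuples: {(27, 28, 12, 13, 37), (27, 28, 12, 16, 14), (27, 28, 12, 2, 24), (27, 28, 12, 3, 28), (27, 28, 12, 35, 14), (27, 28, 12, 40, 19), (27, 28, 37, 13, 37), (27, 28, 9, 13, 37), (27, 28, 9, 16, 14), (27, 28, 9, 2, 24), (27, 28, 9, 3, 28), (27, 28, 9, 35, 14), (27, 28, 9, 40, 19)}
Apply σ_{A <= 31}; surviving tuples: {(27, 28, 12, 13, 37), (27, 28, 12, 16, 14), (27, 28, 12, 2, 24), (27, 28, 12, 3, 28), (27, 28, 37, 13, 37), (27, 28, 9, 13, 37), (27, 28, 9, 16, 14), (27, 28, 9, 2, 24), (27, 28, 9, 3, 28)}
Projecting to E, D (6 duplicate(s) eliminated): {(12, 28), (37, 28), (9, 28)}

{(12, 28), (37, 28), (9, 28)}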